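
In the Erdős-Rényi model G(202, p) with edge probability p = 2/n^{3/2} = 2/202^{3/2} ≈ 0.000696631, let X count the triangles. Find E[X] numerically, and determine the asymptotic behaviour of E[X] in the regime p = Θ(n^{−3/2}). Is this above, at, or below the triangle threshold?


Number of potential triangles: C(202, 3) = 1353400.
Each occurs with probability p³ ≈ (0.000696631)³ ≈ 3.38071705e-10.
By linearity: E[X] = C(202, 3)·p³ ≈ 1353400 · 3.38071705e-10 ≈ 0.000458.
Since α = 3/2 > 1, p = c/n^{3/2} = o(1/n) is below the triangle threshold p ~ 1/n. Asymptotically E[X] ~ (c³/6)·n^{3(1−α)} = (2³/6)·n^{-1.5} → 0, so by Markov's inequality G has no triangles w.h.p.

E[X] ≈ 0.000458; in regime p = Θ(1/n^{3/2}) E[X] tends to 0 (below the triangle threshold p ~ 1/n).


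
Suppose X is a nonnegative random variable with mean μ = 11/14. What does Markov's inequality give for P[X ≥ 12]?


μ = E[X] = 11/14, a = 12.
Markov: P[X ≥ 12] ≤ μ/a = (11/14)/12 = 11/168.
Numerically: ≈ 0.06548.
(Since a = 12 > μ = 0.78571, the bound 11/168 is < 1 and informative.)

P[X ≥ 12] ≤ 11/168 ≈ 0.06548.


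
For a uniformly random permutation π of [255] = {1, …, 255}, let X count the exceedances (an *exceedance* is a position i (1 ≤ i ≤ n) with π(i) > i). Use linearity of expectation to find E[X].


Write X = Σ_{i=1}^{255} X_i, where X_i = 1_{π(i) > i}.
For each fixed i, π(i) is uniform over {1, …, 255} (marginal of a uniform permutation), so P[π(i) > i] = (n − i)/n. Summing: Σ_{i=1}^{255} (n − i)/n = (0 + 1 + … + 254)/255 = 255(255 − 1)/(2·255) = (255 − 1)/2.
Hence E[X] = Σ_{i=1}^{255} (255 − i)/255 = 127 ≈ 127.00000.

E[X] = 127 = 127.00000.


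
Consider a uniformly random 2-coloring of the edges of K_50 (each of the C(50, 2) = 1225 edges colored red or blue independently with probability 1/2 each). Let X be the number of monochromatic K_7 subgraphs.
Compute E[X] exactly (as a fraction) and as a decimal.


Let X = Σ_S X_S over the C(50, 7) = 99884400 subsets S of size 7, where X_S = 1 if the K_7 on S is monochromatic.
For a fixed S, the K_7 on S has C(7, 2) = 21 edges. P[all 21 edges red] = (1/2)^21, and likewise for blue, so P[monochromatic] = 2·(1/2)^21 = 2^{1 − 21} = 1/1048576.
By linearity of expectation: E[X] = C(50, 7) · 2^{1 − 21} = 99884400 · 1/1048576 = 6242775/65536.
Numerically: E[X] ≈ 95.257.

E[X] = C(50,7)·2^(1−C(7,2)) = 6242775/65536 ≈ 95.257.


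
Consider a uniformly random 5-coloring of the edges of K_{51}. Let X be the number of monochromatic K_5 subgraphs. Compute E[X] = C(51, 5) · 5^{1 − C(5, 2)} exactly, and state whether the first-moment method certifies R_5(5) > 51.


E[X] = C(51, 5) · 5^{1 − 10} = 2349060 · 5^{−9} = 2349060/1953125.
As a reduced fraction: E[X] = 469812/390625 ≈ 1.203.
Is E[X] < 1? NO.
Since E[X] ≥ 1, the first-moment bound is inconclusive at n = 51; it does NOT by itself certify R_5(5) > 51.

E[X] = 469812/390625 ≈ 1.203; E[X] ≥ 1; first-moment method inconclusive here.


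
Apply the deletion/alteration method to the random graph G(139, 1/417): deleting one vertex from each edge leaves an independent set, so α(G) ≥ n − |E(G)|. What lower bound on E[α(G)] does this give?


E[|E(G)|] = C(139, 2)·p = 9591 · (1/417) = 23.
E[α(G)] ≥ n − E[|E(G)|] = 139 − 23 = 116.
Numerically: ≈ 116.000000.
(This is only a lower bound; the true E[α(G)] may be larger.)

E[α(G)] ≥ 116 ≈ 116.000000.


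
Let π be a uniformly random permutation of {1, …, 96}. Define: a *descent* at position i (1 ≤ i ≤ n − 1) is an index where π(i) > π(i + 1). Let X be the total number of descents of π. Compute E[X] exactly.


Write X = Σ X_I over i = 1, …, 95, with X_I the indicator of one descent.
There are 95 indicators.
For each fixed i, the pair (π(i), π(i+1)) is a uniformly random ordered pair of distinct values from {1, …, 96}; by symmetry P[π(i) > π(i+1)] = 1/2.
By linearity: E[X] = 95 · (1/2) = (96 − 1) · (1/2) = 95/2 ≈ 47.50000.

E[X] = 95/2 = 47.50000.


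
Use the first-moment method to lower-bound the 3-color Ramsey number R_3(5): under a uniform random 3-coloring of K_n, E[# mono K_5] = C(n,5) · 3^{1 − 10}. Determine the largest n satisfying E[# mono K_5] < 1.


We need C(n, 5) · 3^{1 − 10} < 1, i.e. C(n, 5) < 3^{10 − 1} = 19683.
Check values of n near the boundary:
  n = 19: C(19, 5) = 11628; 11628 < 19683? YES
  n = 20: C(20, 5) = 15504; 15504 < 19683? YES
  n = 21: C(21, 5) = 20349; 20349 < 19683? NO
The largest n with C(n, 5) < 19683 is n = 20 (where E[X] = 5168/6561 ≈ 0.7876848). Hence R_3(5) > 20, i.e. R_3(5) ≥ 21.

Largest n = 20; hence R_3(5) > 20.


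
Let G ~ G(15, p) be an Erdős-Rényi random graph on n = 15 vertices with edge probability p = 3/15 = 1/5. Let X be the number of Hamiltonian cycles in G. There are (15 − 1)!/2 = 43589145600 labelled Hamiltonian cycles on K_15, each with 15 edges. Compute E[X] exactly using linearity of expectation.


K_15 has (15 − 1)!/2 = 43589145600 labelled Hamiltonian cycles.
For each such Hamiltonian cycle H, let X_H = 1 if all 15 edges of H are present in G. Then P[X_H = 1] = p^{15} = (1/5)^{15} = 1/30517578125.
By linearity: E[X] = Σ_H E[X_H] = 43589145600 · p^{15} = 43589145600 · 1/30517578125 = 1743565824/1220703125.
Numerically: E[X] ≈ 1.43.

E[X] = 43589145600 · (1/5)^{15} = 1743565824/1220703125 ≈ 1.43.


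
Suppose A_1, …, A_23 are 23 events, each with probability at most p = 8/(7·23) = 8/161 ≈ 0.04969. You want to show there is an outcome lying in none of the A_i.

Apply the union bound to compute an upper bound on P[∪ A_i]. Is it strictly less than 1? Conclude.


Union bound: P[∪_{i=1}^{23} A_i] ≤ Σ_i P[A_i] ≤ 23·p = 23·(8/161) = 8/7.
Numerically: 8/7 ≈ 1.14286.
Is 8/7 < 1? NO.
Since the bound 8/7 is ≥ 1, the union bound is uninformative here; it does NOT by itself certify existence.

23·p = 8/7 ≈ 1.14286; existence NOT certified by the union bound.


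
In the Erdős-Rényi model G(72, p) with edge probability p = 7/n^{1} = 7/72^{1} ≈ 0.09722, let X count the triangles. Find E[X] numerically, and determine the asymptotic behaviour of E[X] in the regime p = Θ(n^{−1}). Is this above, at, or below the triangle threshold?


Number of potential triangles: C(72, 3) = 59640.
Each occurs with probability p³ ≈ (0.09722)³ ≈ 9.189600e-04.
By linearity: E[X] = C(72, 3)·p³ ≈ 59640 · 9.189600e-04 ≈ 54.8068.
Here α = 1, so p = 7/n is exactly at the triangle threshold p ~ 1/n. Asymptotically E[X] → c³/6 = 7³/6 = 343/6 ≈ 57.1667, a bounded constant. In this regime the triangle count is asymptotically Poisson(c³/6).

E[X] ≈ 54.8068; in regime p = Θ(1/n^{1}) E[X] stays bounded (at the triangle threshold p ~ 1/n).


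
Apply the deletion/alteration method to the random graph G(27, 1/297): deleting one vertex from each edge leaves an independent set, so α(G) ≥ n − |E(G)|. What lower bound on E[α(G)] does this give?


E[|E(G)|] = C(27, 2)·p = 351 · (1/297) = 13/11.
E[α(G)] ≥ n − E[|E(G)|] = 27 − 13/11 = 284/11.
Numerically: ≈ 25.818.
(This is only a lower bound; the true E[α(G)] may be larger.)

E[α(G)] ≥ 284/11 ≈ 25.818.


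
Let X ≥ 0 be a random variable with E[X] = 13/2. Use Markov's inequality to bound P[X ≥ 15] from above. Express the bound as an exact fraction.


μ = E[X] = 13/2, a = 15.
Markov: P[X ≥ 15] ≤ μ/a = (13/2)/15 = 13/30.
Numerically: ≈ 0.433333.
(Since a = 15 > μ = 6.500000, the bound 13/30 is < 1 and informative.)

P[X ≥ 15] ≤ 13/30 ≈ 0.433333.


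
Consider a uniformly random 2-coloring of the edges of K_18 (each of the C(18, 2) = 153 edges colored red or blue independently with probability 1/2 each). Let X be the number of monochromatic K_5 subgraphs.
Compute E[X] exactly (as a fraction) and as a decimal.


Let X = Σ_S X_S over the C(18, 5) = 8568 subsets S of size 5, where X_S = 1 if the K_5 on S is monochromatic.
For a fixed S, the K_5 on S has C(5, 2) = 10 edges. P[all 10 edges red] = (1/2)^10, and likewise for blue, so P[monochromatic] = 2·(1/2)^10 = 2^{1 − 10} = 1/512.
By linearity of expectation: E[X] = C(18, 5) · 2^{1 − 10} = 8568 · 1/512 = 1071/64.
Numerically: E[X] ≈ 16.73438.

E[X] = C(18,5)·2^(1−C(5,2)) = 1071/64 ≈ 16.73438.


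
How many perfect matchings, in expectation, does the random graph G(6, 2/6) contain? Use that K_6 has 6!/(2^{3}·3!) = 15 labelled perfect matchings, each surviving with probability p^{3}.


K_6 has 6!/(2^{3}·3!) = 15 labelled perfect matchings.
For each such perfect matching H, let X_H = 1 if all 3 edges of H are present in G. Then P[X_H = 1] = p^{3} = (1/3)^{3} = 1/27.
By linearity: E[X] = Σ_H E[X_H] = 15 · p^{3} = 15 · 1/27 = 5/9.
Numerically: E[X] ≈ 0.55556.

E[X] = 15 · (1/3)^{3} = 5/9 ≈ 0.55556.


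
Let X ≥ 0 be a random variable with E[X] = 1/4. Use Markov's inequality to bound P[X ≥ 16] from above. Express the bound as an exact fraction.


μ = E[X] = 1/4, a = 16.
Markov: P[X ≥ 16] ≤ μ/a = (1/4)/16 = 1/64.
Numerically: ≈ 0.015625.
(Since a = 16 > μ = 0.250000, the bound 1/64 is < 1 and informative.)

P[X ≥ 16] ≤ 1/64 ≈ 0.015625.


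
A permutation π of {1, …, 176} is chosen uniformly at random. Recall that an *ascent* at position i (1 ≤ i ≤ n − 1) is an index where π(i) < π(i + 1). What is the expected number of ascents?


Write X = Σ X_I over i = 1, …, 175, with X_I the indicator of one ascent.
There are 175 indicators.
For each fixed i, the pair (π(i), π(i+1)) is a uniformly random ordered pair of distinct values from {1, …, 176}; by symmetry P[π(i) < π(i+1)] = 1/2.
By linearity: E[X] = 175 · (1/2) = (176 − 1) · (1/2) = 175/2 ≈ 87.50000.

E[X] = 175/2 = 87.50000.


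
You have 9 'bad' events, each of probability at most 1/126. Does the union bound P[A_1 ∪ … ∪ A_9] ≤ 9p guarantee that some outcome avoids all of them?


Union bound: P[∪_{i=1}^{9} A_i] ≤ Σ_i P[A_i] ≤ 9·p = 9·(1/126) = 1/14.
Numerically: 1/14 ≈ 0.0714286.
Is 1/14 < 1? YES.
Since P[∪ A_i] ≤ 1/14 < 1, the complement has P[∩ A_i^c] ≥ 1 − 1/14 = 13/14 > 0, so some outcome avoids every A_i.

9·p = 1/14 ≈ 0.0714286; existence CERTIFIED by the union bound.


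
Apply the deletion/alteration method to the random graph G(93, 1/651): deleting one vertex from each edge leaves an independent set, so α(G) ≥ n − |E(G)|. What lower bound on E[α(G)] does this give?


E[|E(G)|] = C(93, 2)·p = 4278 · (1/651) = 46/7.
E[α(G)] ≥ n − E[|E(G)|] = 93 − 46/7 = 605/7.
Numerically: ≈ 86.4286.
(This is only a lower bound; the true E[α(G)] may be larger.)

E[α(G)] ≥ 605/7 ≈ 86.4286.


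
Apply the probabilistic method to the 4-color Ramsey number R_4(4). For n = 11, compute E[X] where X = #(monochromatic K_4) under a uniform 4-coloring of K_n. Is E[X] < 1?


E[X] = C(11, 4) · 4^{1 − 6} = 330 · 4^{−5} = 330/1024.
As a reduced fraction: E[X] = 165/512 ≈ 0.322266.
Is E[X] < 1? YES.
Since E[X] < 1, there exists a 4-coloring of K_{11} with no monochromatic K_4; hence R_4(4) > 11.

E[X] = 165/512 ≈ 0.322266; E[X] < 1, so R_4(4) > 11.


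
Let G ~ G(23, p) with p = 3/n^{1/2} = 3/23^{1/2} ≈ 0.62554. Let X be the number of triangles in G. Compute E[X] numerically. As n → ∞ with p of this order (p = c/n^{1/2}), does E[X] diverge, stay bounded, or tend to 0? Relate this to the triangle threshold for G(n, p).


Number of potential triangles: C(23, 3) = 1771.
Each occurs with probability p³ ≈ (0.62554)³ ≈ 2.4477779e-01.
By linearity: E[X] = C(23, 3)·p³ ≈ 1771 · 2.4477779e-01 ≈ 433.50147.
Since α = 1/2 < 1, p = c/n^{1/2} ≫ 1/n is above the triangle threshold p ~ 1/n. Asymptotically E[X] ~ (c³/6)·n^{3(1−α)} = (3³/6)·n^{1.5} → ∞; triangles are abundant w.h.p.

E[X] ≈ 433.50147; in regime p = Θ(1/n^{1/2}) E[X] diverges (above the triangle threshold p ~ 1/n).


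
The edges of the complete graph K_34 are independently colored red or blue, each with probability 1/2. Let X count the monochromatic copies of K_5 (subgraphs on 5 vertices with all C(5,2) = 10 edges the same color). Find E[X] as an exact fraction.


Let X = Σ_S X_S over the C(34, 5) = 278256 subsets S of size 5, where X_S = 1 if the K_5 on S is monochromatic.
For a fixed S, the K_5 on S has C(5, 2) = 10 edges. P[all 10 edges red] = (1/2)^10, and likewise for blue, so P[monochromatic] = 2·(1/2)^10 = 2^{1 − 10} = 1/512.
By linearity of expectation: E[X] = C(34, 5) · 2^{1 − 10} = 278256 · 1/512 = 17391/32.
Numerically: E[X] ≈ 543.468750.

E[X] = C(34,5)·2^(1−C(5,2)) = 17391/32 ≈ 543.468750.


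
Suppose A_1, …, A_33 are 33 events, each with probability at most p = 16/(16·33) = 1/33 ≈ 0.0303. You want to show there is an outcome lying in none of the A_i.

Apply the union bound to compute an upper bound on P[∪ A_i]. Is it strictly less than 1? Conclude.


Union bound: P[∪_{i=1}^{33} A_i] ≤ Σ_i P[A_i] ≤ 33·p = 33·(1/33) = 1.
Numerically: 1 ≈ 1.0000.
Is 1 < 1? NO.
Since the bound 1 is ≥ 1, the union bound is uninformative here; it does NOT by itself certify existence.

33·p = 1 ≈ 1.0000; existence NOT certified by the union bound.


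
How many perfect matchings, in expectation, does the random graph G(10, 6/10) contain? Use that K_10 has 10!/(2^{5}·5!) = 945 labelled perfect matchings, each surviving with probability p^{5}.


K_10 has 10!/(2^{5}·5!) = 945 labelled perfect matchings.
For each such perfect matching H, let X_H = 1 if all 5 edges of H are present in G. Then P[X_H = 1] = p^{5} = (3/5)^{5} = 243/3125.
Summing the indicators: E[X] = Σ_H E[X_H] = 945 · p^{5} = 945 · 243/3125 = 45927/625.
Numerically: E[X] ≈ 73.5.

E[X] = 945 · (3/5)^{5} = 45927/625 ≈ 73.5.


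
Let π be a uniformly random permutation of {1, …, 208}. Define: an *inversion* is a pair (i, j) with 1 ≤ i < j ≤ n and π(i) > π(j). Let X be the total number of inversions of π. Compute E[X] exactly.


Write X = Σ X_I over the C(208, 2) = 21528 pairs i < j, with X_I the indicator of one inversion.
There are 21528 indicators.
For each fixed pair i < j, the values π(i) and π(j) are two distinct elements of {1, …, 208} in uniformly random order; by symmetry P[π(i) > π(j)] = 1/2.
By linearity: E[X] = 21528 · (1/2) = C(208, 2) · (1/2) = 21528/2 = 10764 ≈ 10764.0000.

E[X] = 10764 = 10764.0000.


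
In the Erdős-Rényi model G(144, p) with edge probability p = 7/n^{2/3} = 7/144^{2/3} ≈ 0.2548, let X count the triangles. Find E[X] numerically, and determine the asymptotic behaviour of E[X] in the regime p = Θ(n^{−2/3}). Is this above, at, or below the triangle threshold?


Number of potential triangles: C(144, 3) = 487344.
Each occurs with probability p³ ≈ (0.2548)³ ≈ 1.654128e-02.
By linearity: E[X] = C(144, 3)·p³ ≈ 487344 · 1.654128e-02 ≈ 8061.2940.
Since α = 2/3 < 1, p = c/n^{2/3} ≫ 1/n is above the triangle threshold p ~ 1/n. Asymptotically E[X] ~ (c³/6)·n^{3(1−α)} = (7³/6)·n^{1} → ∞; triangles are abundant w.h.p.

E[X] ≈ 8061.2940; in regime p = Θ(1/n^{2/3}) E[X] diverges (above the triangle threshold p ~ 1/n).


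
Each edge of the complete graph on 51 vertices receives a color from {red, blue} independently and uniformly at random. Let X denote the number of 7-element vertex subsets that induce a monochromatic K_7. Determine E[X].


Let X = Σ_S X_S over the C(51, 7) = 115775100 subsets S of size 7, where X_S = 1 if the K_7 on S is monochromatic.
For a fixed S, the K_7 on S has C(7, 2) = 21 edges. P[all 21 edges red] = (1/2)^21, and likewise for blue, so P[monochromatic] = 2·(1/2)^21 = 2^{1 − 21} = 1/1048576.
By linearity: E[X] = C(51, 7) · 2^{1 − 21} = 115775100 · 1/1048576 = 28943775/262144.
Numerically: E[X] ≈ 110.411739.

E[X] = C(51,7)·2^(1−C(7,2)) = 28943775/262144 ≈ 110.411739.


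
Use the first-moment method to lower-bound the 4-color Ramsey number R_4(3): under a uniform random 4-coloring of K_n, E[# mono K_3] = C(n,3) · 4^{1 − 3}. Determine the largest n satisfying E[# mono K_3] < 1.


We need C(n, 3) · 4^{1 − 3} < 1, i.e. C(n, 3) < 4^{3 − 1} = 16.
Check values of n near the boundary:
  n = 3: C(3, 3) = 1; 1 < 16? YES
  n = 4: C(4, 3) = 4; 4 < 16? YES
  n = 5: C(5, 3) = 10; 10 < 16? YES
  n = 6: C(6, 3) = 20; 20 < 16? NO
  n = 7: C(7, 3) = 35; 35 < 16? NO
The largest n with C(n, 3) < 16 is n = 5 (where E[X] = 5/8 ≈ 0.625). Hence R_4(3) > 5, i.e. R_4(3) ≥ 6.

Largest n = 5; hence R_4(3) > 5.


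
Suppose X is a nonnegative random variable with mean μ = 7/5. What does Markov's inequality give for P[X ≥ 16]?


μ = E[X] = 7/5, a = 16.
Markov: P[X ≥ 16] ≤ μ/a = (7/5)/16 = 7/80.
Numerically: ≈ 0.08750.
(Since a = 16 > μ = 1.40000, the bound 7/80 is < 1 and informative.)

P[X ≥ 16] ≤ 7/80 ≈ 0.08750.


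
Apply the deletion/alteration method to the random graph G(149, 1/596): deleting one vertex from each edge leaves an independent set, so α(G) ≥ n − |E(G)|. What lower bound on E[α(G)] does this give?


E[|E(G)|] = C(149, 2)·p = 11026 · (1/596) = 37/2.
E[α(G)] ≥ n − E[|E(G)|] = 149 − 37/2 = 261/2.
Numerically: ≈ 130.50000.
(This is only a lower bound; the true E[α(G)] may be larger.)

E[α(G)] ≥ 261/2 ≈ 130.50000.


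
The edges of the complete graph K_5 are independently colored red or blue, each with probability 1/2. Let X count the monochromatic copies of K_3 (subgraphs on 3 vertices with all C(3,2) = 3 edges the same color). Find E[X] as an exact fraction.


Let X = Σ_S X_S over the C(5, 3) = 10 subsets S of size 3, where X_S = 1 if the K_3 on S is monochromatic.
For a fixed S, the K_3 on S has C(3, 2) = 3 edges. P[all 3 edges red] = (1/2)^3, and likewise for blue, so P[monochromatic] = 2·(1/2)^3 = 2^{1 − 3} = 1/4.
Summing: E[X] = C(5, 3) · 2^{1 − 3} = 10 · 1/4 = 5/2.
Numerically: E[X] ≈ 2.500000.

E[X] = C(5,3)·2^(1−C(3,2)) = 5/2 ≈ 2.500000.


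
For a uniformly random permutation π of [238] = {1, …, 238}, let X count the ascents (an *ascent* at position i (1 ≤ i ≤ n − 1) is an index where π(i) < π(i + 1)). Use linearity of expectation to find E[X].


Write X = Σ X_I over i = 1, …, 237, with X_I the indicator of one ascent.
There are 237 indicators.
For each fixed i, the pair (π(i), π(i+1)) is a uniformly random ordered pair of distinct values from {1, …, 238}; by symmetry P[π(i) < π(i+1)] = 1/2.
By linearity: E[X] = 237 · (1/2) = (238 − 1) · (1/2) = 237/2 ≈ 118.500.

E[X] = 237/2 = 118.500.


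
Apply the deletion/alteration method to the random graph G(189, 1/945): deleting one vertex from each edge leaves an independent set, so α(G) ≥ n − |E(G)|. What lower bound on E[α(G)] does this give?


E[|E(G)|] = C(189, 2)·p = 17766 · (1/945) = 94/5.
E[α(G)] ≥ n − E[|E(G)|] = 189 − 94/5 = 851/5.
Numerically: ≈ 170.200000.
(This is only a lower bound; the true E[α(G)] may be larger.)

E[α(G)] ≥ 851/5 ≈ 170.200000.


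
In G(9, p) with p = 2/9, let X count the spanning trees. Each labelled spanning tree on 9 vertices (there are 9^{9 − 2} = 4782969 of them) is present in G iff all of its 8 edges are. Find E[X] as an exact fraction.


K_9 has 9^{9 − 2} = 4782969 labelled spanning trees.
For each such spanning tree H, let X_H = 1 if all 8 edges of H are present in G. Then P[X_H = 1] = p^{8} = (2/9)^{8} = 256/43046721.
Summing the indicators: E[X] = Σ_H E[X_H] = 4782969 · p^{8} = 4782969 · 256/43046721 = 256/9.
Numerically: E[X] ≈ 28.4.

E[X] = 4782969 · (2/9)^{8} = 256/9 ≈ 28.4.


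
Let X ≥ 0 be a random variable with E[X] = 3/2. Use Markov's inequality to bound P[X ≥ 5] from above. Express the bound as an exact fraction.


μ = E[X] = 3/2, a = 5.
Markov: P[X ≥ 5] ≤ μ/a = (3/2)/5 = 3/10.
Numerically: ≈ 0.300.
(Since a = 5 > μ = 1.500, the bound 3/10 is < 1 and informative.)

P[X ≥ 5] ≤ 3/10 ≈ 0.300.


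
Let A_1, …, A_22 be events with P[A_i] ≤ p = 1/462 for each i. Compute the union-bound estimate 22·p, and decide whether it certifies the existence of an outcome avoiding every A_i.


Union bound: P[∪_{i=1}^{22} A_i] ≤ Σ_i P[A_i] ≤ 22·p = 22·(1/462) = 1/21.
Numerically: 1/21 ≈ 0.048.
Is 1/21 < 1? YES.
Since P[∪ A_i] ≤ 1/21 < 1, the complement has P[∩ A_i^c] ≥ 1 − 1/21 = 20/21 > 0, so some outcome avoids every A_i.

22·p = 1/21 ≈ 0.048; existence CERTIFIED by the union bound.


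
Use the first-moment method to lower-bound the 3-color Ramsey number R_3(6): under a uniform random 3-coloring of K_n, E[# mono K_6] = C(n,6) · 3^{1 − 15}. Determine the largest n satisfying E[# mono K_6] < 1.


We need C(n, 6) · 3^{1 − 15} < 1, i.e. C(n, 6) < 3^{15 − 1} = 4782969.
Check values of n near the boundary:
  n = 40: C(40, 6) = 3838380; 3838380 < 4782969? YES
  n = 41: C(41, 6) = 4496388; 4496388 < 4782969? YES
  n = 42: C(42, 6) = 5245786; 5245786 < 4782969? NO
  n = 43: C(43, 6) = 6096454; 6096454 < 4782969? NO
The largest n with C(n, 6) < 4782969 is n = 41 (where E[X] = 1498796/1594323 ≈ 0.94008). Hence R_3(6) > 41, i.e. R_3(6) ≥ 42.

Largest n = 41; hence R_3(6) > 41.


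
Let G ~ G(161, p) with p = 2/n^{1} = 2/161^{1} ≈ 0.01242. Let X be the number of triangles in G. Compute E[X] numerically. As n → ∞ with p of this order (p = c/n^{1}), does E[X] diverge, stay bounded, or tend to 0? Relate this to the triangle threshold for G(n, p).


Number of potential triangles: C(161, 3) = 682640.
Each occurs with probability p³ ≈ (0.01242)³ ≈ 1.916957e-06.
By linearity: E[X] = C(161, 3)·p³ ≈ 682640 · 1.916957e-06 ≈ 1.3086.
Here α = 1, so p = 2/n is exactly at the triangle threshold p ~ 1/n. Asymptotically E[X] → c³/6 = 2³/6 = 4/3 ≈ 1.3333, a bounded constant. In this regime the triangle count is asymptotically Poisson(c³/6).

E[X] ≈ 1.3086; in regime p = Θ(1/n^{1}) E[X] stays bounded (at the triangle threshold p ~ 1/n).


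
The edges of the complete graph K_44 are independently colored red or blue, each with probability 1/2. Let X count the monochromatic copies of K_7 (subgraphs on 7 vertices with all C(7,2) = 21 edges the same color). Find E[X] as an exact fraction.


Let X = Σ_S X_S over the C(44, 7) = 38320568 subsets S of size 7, where X_S = 1 if the K_7 on S is monochromatic.
For a fixed S, the K_7 on S has C(7, 2) = 21 edges. P[all 21 edges red] = (1/2)^21, and likewise for blue, so P[monochromatic] = 2·(1/2)^21 = 2^{1 − 21} = 1/1048576.
By linearity of expectation: E[X] = C(44, 7) · 2^{1 − 21} = 38320568 · 1/1048576 = 4790071/131072.
Numerically: E[X] ≈ 36.545.

E[X] = C(44,7)·2^(1−C(7,2)) = 4790071/131072 ≈ 36.545.


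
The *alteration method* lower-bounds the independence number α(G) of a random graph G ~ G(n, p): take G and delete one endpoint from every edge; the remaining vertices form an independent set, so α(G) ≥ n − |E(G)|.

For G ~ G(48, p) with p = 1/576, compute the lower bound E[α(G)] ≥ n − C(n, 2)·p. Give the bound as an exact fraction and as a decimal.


E[|E(G)|] = C(48, 2)·p = 1128 · (1/576) = 47/24.
E[α(G)] ≥ n − E[|E(G)|] = 48 − 47/24 = 1105/24.
Numerically: ≈ 46.04167.
(This is only a lower bound; the true E[α(G)] may be larger.)

E[α(G)] ≥ 1105/24 ≈ 46.04167.


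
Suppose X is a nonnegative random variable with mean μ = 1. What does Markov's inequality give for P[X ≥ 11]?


μ = E[X] = 1, a = 11.
Markov: P[X ≥ 11] ≤ μ/a = (1)/11 = 1/11.
Numerically: ≈ 0.09091.
(Since a = 11 > μ = 1.00000, the bound 1/11 is < 1 and informative.)

P[X ≥ 11] ≤ 1/11 ≈ 0.09091.


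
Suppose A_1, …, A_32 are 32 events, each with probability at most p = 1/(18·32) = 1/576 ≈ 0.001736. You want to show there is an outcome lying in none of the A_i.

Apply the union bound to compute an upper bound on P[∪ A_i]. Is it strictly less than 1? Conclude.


Union bound: P[∪_{i=1}^{32} A_i] ≤ Σ_i P[A_i] ≤ 32·p = 32·(1/576) = 1/18.
Numerically: 1/18 ≈ 0.055556.
Is 1/18 < 1? YES.
Since P[∪ A_i] ≤ 1/18 < 1, the complement has P[∩ A_i^c] ≥ 1 − 1/18 = 17/18 > 0, so some outcome avoids every A_i.

32·p = 1/18 ≈ 0.055556; existence CERTIFIED by the union bound.


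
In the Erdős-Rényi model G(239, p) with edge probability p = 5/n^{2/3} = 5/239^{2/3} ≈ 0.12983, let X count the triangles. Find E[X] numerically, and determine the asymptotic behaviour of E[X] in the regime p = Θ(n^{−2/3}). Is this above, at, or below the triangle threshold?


Number of potential triangles: C(239, 3) = 2246839.
Each occurs with probability p³ ≈ (0.12983)³ ≈ 2.1883370e-03.
By linearity: E[X] = C(239, 3)·p³ ≈ 2246839 · 2.1883370e-03 ≈ 4916.84100.
Since α = 2/3 < 1, p = c/n^{2/3} ≫ 1/n is above the triangle threshold p ~ 1/n. Asymptotically E[X] ~ (c³/6)·n^{3(1−α)} = (5³/6)·n^{1} → ∞; triangles are abundant w.h.p.

E[X] ≈ 4916.84100; in regime p = Θ(1/n^{2/3}) E[X] diverges (above the triangle threshold p ~ 1/n).


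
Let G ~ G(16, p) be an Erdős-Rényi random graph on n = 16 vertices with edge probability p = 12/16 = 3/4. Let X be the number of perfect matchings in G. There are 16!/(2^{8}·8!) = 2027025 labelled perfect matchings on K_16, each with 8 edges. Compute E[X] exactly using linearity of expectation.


K_16 has 16!/(2^{8}·8!) = 2027025 labelled perfect matchings.
For each such perfect matching H, let X_H = 1 if all 8 edges of H are present in G. Then P[X_H = 1] = p^{8} = (3/4)^{8} = 6561/65536.
By linearity of expectation: E[X] = Σ_H E[X_H] = 2027025 · p^{8} = 2027025 · 6561/65536 = 13299311025/65536.
Numerically: E[X] ≈ 2.03e+05.

E[X] = 2027025 · (3/4)^{8} = 13299311025/65536 ≈ 2.03e+05.


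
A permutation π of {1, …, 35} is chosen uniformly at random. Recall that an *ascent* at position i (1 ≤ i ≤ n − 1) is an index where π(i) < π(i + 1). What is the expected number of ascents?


Write X = Σ X_I over i = 1, …, 34, with X_I the indicator of one ascent.
There are 34 indicators.
For each fixed i, the pair (π(i), π(i+1)) is a uniformly random ordered pair of distinct values from {1, …, 35}; by symmetry P[π(i) < π(i+1)] = 1/2.
By linearity: E[X] = 34 · (1/2) = (35 − 1) · (1/2) = 17 ≈ 17.00000.

E[X] = 17 = 17.00000.


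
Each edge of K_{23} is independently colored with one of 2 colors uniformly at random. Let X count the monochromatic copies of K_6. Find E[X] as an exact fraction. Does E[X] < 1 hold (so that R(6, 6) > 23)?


E[X] = C(23, 6) · 2^{1 − 15} = 100947 · 2^{−14} = 100947/16384.
As a reduced fraction: E[X] = 100947/16384 ≈ 6.161.
Is E[X] < 1? NO.
Since E[X] ≥ 1, the first-moment bound is inconclusive at n = 23; it does NOT by itself certify R(6, 6) > 23.

E[X] = 100947/16384 ≈ 6.161; E[X] ≥ 1; first-moment method inconclusive here.


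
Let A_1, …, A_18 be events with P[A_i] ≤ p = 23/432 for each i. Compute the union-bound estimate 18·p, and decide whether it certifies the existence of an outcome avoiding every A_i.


Union bound: P[∪_{i=1}^{18} A_i] ≤ Σ_i P[A_i] ≤ 18·p = 18·(23/432) = 23/24.
Numerically: 23/24 ≈ 0.958333.
Is 23/24 < 1? YES.
Since P[∪ A_i] ≤ 23/24 < 1, the complement has P[∩ A_i^c] ≥ 1 − 23/24 = 1/24 > 0, so some outcome avoids every A_i.

18·p = 23/24 ≈ 0.958333; existence CERTIFIED by the union bound.


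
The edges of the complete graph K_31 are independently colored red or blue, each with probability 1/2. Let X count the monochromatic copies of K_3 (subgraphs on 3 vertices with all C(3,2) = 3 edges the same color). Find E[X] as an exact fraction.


Let X = Σ_S X_S over the C(31, 3) = 4495 subsets S of size 3, where X_S = 1 if the K_3 on S is monochromatic.
For a fixed S, the K_3 on S has C(3, 2) = 3 edges. P[all 3 edges red] = (1/2)^3, and likewise for blue, so P[monochromatic] = 2·(1/2)^3 = 2^{1 − 3} = 1/4.
Summing: E[X] = C(31, 3) · 2^{1 − 3} = 4495 · 1/4 = 4495/4.
Numerically: E[X] ≈ 1123.75000.

E[X] = C(31,3)·2^(1−C(3,2)) = 4495/4 ≈ 1123.75000.


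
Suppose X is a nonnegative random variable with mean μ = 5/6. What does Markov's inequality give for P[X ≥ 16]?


μ = E[X] = 5/6, a = 16.
Markov: P[X ≥ 16] ≤ μ/a = (5/6)/16 = 5/96.
Numerically: ≈ 0.052.
(Since a = 16 > μ = 0.833, the bound 5/96 is < 1 and informative.)

P[X ≥ 16] ≤ 5/96 ≈ 0.052.


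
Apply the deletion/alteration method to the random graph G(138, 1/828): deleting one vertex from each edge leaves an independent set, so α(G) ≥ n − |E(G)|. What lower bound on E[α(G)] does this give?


E[|E(G)|] = C(138, 2)·p = 9453 · (1/828) = 137/12.
E[α(G)] ≥ n − E[|E(G)|] = 138 − 137/12 = 1519/12.
Numerically: ≈ 126.5833.
(This is only a lower bound; the true E[α(G)] may be larger.)

E[α(G)] ≥ 1519/12 ≈ 126.5833.


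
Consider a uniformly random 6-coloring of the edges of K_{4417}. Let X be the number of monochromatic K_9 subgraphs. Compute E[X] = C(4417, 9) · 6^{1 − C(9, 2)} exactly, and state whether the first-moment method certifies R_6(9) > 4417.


E[X] = C(4417, 9) · 6^{1 − 36} = 1749208766098544225331185560 · 6^{−35} = 1749208766098544225331185560/1719070799748422591028658176.
As a reduced fraction: E[X] = 218651095762318028166398195/214883849968552823878582272 ≈ 1.017532.
Is E[X] < 1? NO.
Since E[X] ≥ 1, the first-moment bound is inconclusive at n = 4417; it does NOT by itself certify R_6(9) > 4417.

E[X] = 218651095762318028166398195/214883849968552823878582272 ≈ 1.017532; E[X] ≥ 1; first-moment method inconclusive here.


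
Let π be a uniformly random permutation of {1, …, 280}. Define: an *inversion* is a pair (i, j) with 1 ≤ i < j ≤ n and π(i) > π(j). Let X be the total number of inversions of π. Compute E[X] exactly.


Write X = Σ X_I over the C(280, 2) = 39060 pairs i < j, with X_I the indicator of one inversion.
There are 39060 indicators.
For each fixed pair i < j, the values π(i) and π(j) are two distinct elements of {1, …, 280} in uniformly random order; by symmetry P[π(i) > π(j)] = 1/2.
By linearity: E[X] = 39060 · (1/2) = C(280, 2) · (1/2) = 39060/2 = 19530 ≈ 19530.00000.

E[X] = 19530 = 19530.00000.


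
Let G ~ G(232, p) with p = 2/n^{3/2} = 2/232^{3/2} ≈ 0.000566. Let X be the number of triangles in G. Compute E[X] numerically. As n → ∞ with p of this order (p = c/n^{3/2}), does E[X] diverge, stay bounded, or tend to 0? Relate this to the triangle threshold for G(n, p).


Number of potential triangles: C(232, 3) = 2054360.
Each occurs with probability p³ ≈ (0.000566)³ ≈ 1.81298e-10.
By linearity: E[X] = C(232, 3)·p³ ≈ 2054360 · 1.81298e-10 ≈ 0.000.
Since α = 3/2 > 1, p = c/n^{3/2} = o(1/n) is below the triangle threshold p ~ 1/n. Asymptotically E[X] ~ (c³/6)·n^{3(1−α)} = (2³/6)·n^{-1.5} → 0, so by Markov's inequality G has no triangles w.h.p.

E[X] ≈ 0.000; in regime p = Θ(1/n^{3/2}) E[X] tends to 0 (below the triangle threshold p ~ 1/n).


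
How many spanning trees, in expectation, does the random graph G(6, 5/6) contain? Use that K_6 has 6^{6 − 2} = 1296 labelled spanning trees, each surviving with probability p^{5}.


K_6 has 6^{6 − 2} = 1296 labelled spanning trees.
For each such spanning tree H, let X_H = 1 if all 5 edges of H are present in G. Then P[X_H = 1] = p^{5} = (5/6)^{5} = 3125/7776.
By linearity: E[X] = Σ_H E[X_H] = 1296 · p^{5} = 1296 · 3125/7776 = 3125/6.
Numerically: E[X] ≈ 520.833.

E[X] = 1296 · (5/6)^{5} = 3125/6 ≈ 520.833.


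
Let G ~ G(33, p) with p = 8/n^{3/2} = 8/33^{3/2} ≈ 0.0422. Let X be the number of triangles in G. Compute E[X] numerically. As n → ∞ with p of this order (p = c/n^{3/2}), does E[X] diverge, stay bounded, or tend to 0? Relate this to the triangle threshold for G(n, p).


Number of potential triangles: C(33, 3) = 5456.
Each occurs with probability p³ ≈ (0.0422)³ ≈ 7.515489e-05.
By linearity: E[X] = C(33, 3)·p³ ≈ 5456 · 7.515489e-05 ≈ 0.4100.
Since α = 3/2 > 1, p = c/n^{3/2} = o(1/n) is below the triangle threshold p ~ 1/n. Asymptotically E[X] ~ (c³/6)·n^{3(1−α)} = (8³/6)·n^{-1.5} → 0, so by Markov's inequality G has no triangles w.h.p.

E[X] ≈ 0.4100; in regime p = Θ(1/n^{3/2}) E[X] tends to 0 (below the triangle threshold p ~ 1/n).


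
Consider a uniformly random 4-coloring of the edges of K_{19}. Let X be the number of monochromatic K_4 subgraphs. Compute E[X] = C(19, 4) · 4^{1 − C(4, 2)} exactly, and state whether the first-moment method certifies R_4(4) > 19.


E[X] = C(19, 4) · 4^{1 − 6} = 3876 · 4^{−5} = 3876/1024.
As a reduced fraction: E[X] = 969/256 ≈ 3.78516.
Is E[X] < 1? NO.
Since E[X] ≥ 1, the first-moment bound is inconclusive at n = 19; it does NOT by itself certify R_4(4) > 19.

E[X] = 969/256 ≈ 3.78516; E[X] ≥ 1; first-moment method inconclusive here.


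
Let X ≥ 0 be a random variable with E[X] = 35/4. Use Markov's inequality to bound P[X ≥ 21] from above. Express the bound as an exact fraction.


μ = E[X] = 35/4, a = 21.
Markov: P[X ≥ 21] ≤ μ/a = (35/4)/21 = 5/12.
Numerically: ≈ 0.416667.
(Since a = 21 > μ = 8.750000, the bound 5/12 is < 1 and informative.)

P[X ≥ 21] ≤ 5/12 ≈ 0.416667.


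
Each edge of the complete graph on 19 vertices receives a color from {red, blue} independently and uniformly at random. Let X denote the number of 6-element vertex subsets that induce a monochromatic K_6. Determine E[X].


Let X = Σ_S X_S over the C(19, 6) = 27132 subsets S of size 6, where X_S = 1 if the K_6 on S is monochromatic.
For a fixed S, the K_6 on S has C(6, 2) = 15 edges. P[all 15 edges red] = (1/2)^15, and likewise for blue, so P[monochromatic] = 2·(1/2)^15 = 2^{1 − 15} = 1/16384.
Summing: E[X] = C(19, 6) · 2^{1 − 15} = 27132 · 1/16384 = 6783/4096.
Numerically: E[X] ≈ 1.65601.

E[X] = C(19,6)·2^(1−C(6,2)) = 6783/4096 ≈ 1.65601.


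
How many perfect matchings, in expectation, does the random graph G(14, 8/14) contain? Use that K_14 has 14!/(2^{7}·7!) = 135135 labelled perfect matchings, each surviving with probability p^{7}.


K_14 has 14!/(2^{7}·7!) = 135135 labelled perfect matchings.
For each such perfect matching H, let X_H = 1 if all 7 edges of H are present in G. Then P[X_H = 1] = p^{7} = (4/7)^{7} = 16384/823543.
By linearity of expectation: E[X] = Σ_H E[X_H] = 135135 · p^{7} = 135135 · 16384/823543 = 316293120/117649.
Numerically: E[X] ≈ 2688.

E[X] = 135135 · (4/7)^{7} = 316293120/117649 ≈ 2688.


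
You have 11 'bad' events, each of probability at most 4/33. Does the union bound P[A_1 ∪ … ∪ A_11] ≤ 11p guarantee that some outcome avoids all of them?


Union bound: P[∪_{i=1}^{11} A_i] ≤ Σ_i P[A_i] ≤ 11·p = 11·(4/33) = 4/3.
Numerically: 4/3 ≈ 1.333.
Is 4/3 < 1? NO.
Since the bound 4/3 is ≥ 1, the union bound is uninformative here; it does NOT by itself certify existence.

11·p = 4/3 ≈ 1.333; existence NOT certified by the union bound.


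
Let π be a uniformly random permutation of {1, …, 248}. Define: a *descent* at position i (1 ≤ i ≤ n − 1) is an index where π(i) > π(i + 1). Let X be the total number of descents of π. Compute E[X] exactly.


Write X = Σ X_I over i = 1, …, 247, with X_I the indicator of one descent.
There are 247 indicators.
For each fixed i, the pair (π(i), π(i+1)) is a uniformly random ordered pair of distinct values from {1, …, 248}; by symmetry P[π(i) > π(i+1)] = 1/2.
By linearity: E[X] = 247 · (1/2) = (248 − 1) · (1/2) = 247/2 ≈ 123.50000.

E[X] = 247/2 = 123.50000.


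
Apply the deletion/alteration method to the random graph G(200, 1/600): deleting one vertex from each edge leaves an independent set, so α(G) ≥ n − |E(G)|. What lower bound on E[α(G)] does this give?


E[|E(G)|] = C(200, 2)·p = 19900 · (1/600) = 199/6.
E[α(G)] ≥ n − E[|E(G)|] = 200 − 199/6 = 1001/6.
Numerically: ≈ 166.8333.
(This is only a lower bound; the true E[α(G)] may be larger.)

E[α(G)] ≥ 1001/6 ≈ 166.8333.


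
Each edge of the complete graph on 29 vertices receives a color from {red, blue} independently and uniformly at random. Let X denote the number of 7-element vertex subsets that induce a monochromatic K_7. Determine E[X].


Let X = Σ_S X_S over the C(29, 7) = 1560780 subsets S of size 7, where X_S = 1 if the K_7 on S is monochromatic.
For a fixed S, the K_7 on S has C(7, 2) = 21 edges. P[all 21 edges red] = (1/2)^21, and likewise for blue, so P[monochromatic] = 2·(1/2)^21 = 2^{1 − 21} = 1/1048576.
By linearity: E[X] = C(29, 7) · 2^{1 − 21} = 1560780 · 1/1048576 = 390195/262144.
Numerically: E[X] ≈ 1.48848.

E[X] = C(29,7)·2^(1−C(7,2)) = 390195/262144 ≈ 1.48848.


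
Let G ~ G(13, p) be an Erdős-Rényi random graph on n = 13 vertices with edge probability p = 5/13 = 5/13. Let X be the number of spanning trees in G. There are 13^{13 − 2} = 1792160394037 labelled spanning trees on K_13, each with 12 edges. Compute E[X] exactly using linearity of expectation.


K_13 has 13^{13 − 2} = 1792160394037 labelled spanning trees.
For each such spanning tree H, let X_H = 1 if all 12 edges of H are present in G. Then P[X_H = 1] = p^{12} = (5/13)^{12} = 244140625/23298085122481.
By linearity of expectation: E[X] = Σ_H E[X_H] = 1792160394037 · p^{12} = 1792160394037 · 244140625/23298085122481 = 244140625/13.
Numerically: E[X] ≈ 1.878e+07.

E[X] = 1792160394037 · (5/13)^{12} = 244140625/13 ≈ 1.878e+07.


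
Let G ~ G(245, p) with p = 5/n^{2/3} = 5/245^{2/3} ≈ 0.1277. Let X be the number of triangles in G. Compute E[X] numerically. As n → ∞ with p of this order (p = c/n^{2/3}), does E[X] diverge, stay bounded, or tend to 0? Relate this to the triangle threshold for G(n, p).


Number of potential triangles: C(245, 3) = 2421090.
Each occurs with probability p³ ≈ (0.1277)³ ≈ 2.0824656e-03.
By linearity: E[X] = C(245, 3)·p³ ≈ 2421090 · 2.0824656e-03 ≈ 5041.83673.
Since α = 2/3 < 1, p = c/n^{2/3} ≫ 1/n is above the triangle threshold p ~ 1/n. Asymptotically E[X] ~ (c³/6)·n^{3(1−α)} = (5³/6)·n^{1} → ∞; triangles are abundant w.h.p.

E[X] ≈ 5041.83673; in regime p = Θ(1/n^{2/3}) E[X] diverges (above the triangle threshold p ~ 1/n).


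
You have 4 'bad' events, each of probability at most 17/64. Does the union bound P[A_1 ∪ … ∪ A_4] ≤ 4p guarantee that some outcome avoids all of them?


Union bound: P[∪_{i=1}^{4} A_i] ≤ Σ_i P[A_i] ≤ 4·p = 4·(17/64) = 17/16.
Numerically: 17/16 ≈ 1.0625.
Is 17/16 < 1? NO.
Since the bound 17/16 is ≥ 1, the union bound is uninformative here; it does NOT by itself certify existence.

4·p = 17/16 ≈ 1.0625; existence NOT certified by the union bound.


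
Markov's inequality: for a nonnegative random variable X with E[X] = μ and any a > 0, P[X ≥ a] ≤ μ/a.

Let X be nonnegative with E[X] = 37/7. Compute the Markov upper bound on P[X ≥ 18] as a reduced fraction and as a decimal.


μ = E[X] = 37/7, a = 18.
Markov: P[X ≥ 18] ≤ μ/a = (37/7)/18 = 37/126.
Numerically: ≈ 0.2937.
(Since a = 18 > μ = 5.2857, the bound 37/126 is < 1 and informative.)

P[X ≥ 18] ≤ 37/126 ≈ 0.2937.


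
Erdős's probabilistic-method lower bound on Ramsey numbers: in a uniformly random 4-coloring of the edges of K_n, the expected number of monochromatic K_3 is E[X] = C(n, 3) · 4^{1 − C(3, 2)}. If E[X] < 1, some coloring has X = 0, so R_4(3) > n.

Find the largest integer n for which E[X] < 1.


We need C(n, 3) · 4^{1 − 3} < 1, i.e. C(n, 3) < 4^{3 − 1} = 16.
Check values of n near the boundary:
  n = 3: C(3, 3) = 1; 1 < 16? YES
  n = 4: C(4, 3) = 4; 4 < 16? YES
  n = 5: C(5, 3) = 10; 10 < 16? YES
  n = 6: C(6, 3) = 20; 20 < 16? NO
  n = 7: C(7, 3) = 35; 35 < 16? NO
  n = 8: C(8, 3) = 56; 56 < 16? NO
The largest n with C(n, 3) < 16 is n = 5 (where E[X] = 5/8 ≈ 0.625000). Hence R_4(3) > 5, i.e. R_4(3) ≥ 6.

Largest n = 5; hence R_4(3) > 5.


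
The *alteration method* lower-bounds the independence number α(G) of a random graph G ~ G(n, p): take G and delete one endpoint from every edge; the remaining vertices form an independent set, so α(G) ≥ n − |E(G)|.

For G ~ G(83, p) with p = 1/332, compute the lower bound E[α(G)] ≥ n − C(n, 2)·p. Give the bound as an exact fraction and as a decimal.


E[|E(G)|] = C(83, 2)·p = 3403 · (1/332) = 41/4.
E[α(G)] ≥ n − E[|E(G)|] = 83 − 41/4 = 291/4.
Numerically: ≈ 72.7500.
(This is only a lower bound; the true E[α(G)] may be larger.)

E[α(G)] ≥ 291/4 ≈ 72.7500.
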